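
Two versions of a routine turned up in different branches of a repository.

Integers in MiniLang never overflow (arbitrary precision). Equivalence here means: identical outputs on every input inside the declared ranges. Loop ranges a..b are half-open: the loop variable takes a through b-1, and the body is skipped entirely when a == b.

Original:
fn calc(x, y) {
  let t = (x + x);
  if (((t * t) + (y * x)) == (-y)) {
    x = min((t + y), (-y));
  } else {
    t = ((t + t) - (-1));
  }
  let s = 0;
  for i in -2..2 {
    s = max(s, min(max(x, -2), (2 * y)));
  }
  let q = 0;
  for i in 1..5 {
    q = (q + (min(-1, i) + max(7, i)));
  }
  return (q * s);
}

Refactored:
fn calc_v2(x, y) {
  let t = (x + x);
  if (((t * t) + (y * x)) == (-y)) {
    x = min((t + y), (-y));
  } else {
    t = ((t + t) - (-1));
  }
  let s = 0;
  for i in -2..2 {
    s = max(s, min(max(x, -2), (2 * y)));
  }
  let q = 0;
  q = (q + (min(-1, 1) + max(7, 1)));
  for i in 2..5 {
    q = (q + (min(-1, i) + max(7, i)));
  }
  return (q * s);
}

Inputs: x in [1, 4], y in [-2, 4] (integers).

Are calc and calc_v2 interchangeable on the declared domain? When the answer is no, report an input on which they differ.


Changes here: arithmetic usage differs, statement counts differ, loop structure differs, min/max/abs usage differs, constant usage differs; the full 28-point sweep finds no disagreement.
verdict: equivalent


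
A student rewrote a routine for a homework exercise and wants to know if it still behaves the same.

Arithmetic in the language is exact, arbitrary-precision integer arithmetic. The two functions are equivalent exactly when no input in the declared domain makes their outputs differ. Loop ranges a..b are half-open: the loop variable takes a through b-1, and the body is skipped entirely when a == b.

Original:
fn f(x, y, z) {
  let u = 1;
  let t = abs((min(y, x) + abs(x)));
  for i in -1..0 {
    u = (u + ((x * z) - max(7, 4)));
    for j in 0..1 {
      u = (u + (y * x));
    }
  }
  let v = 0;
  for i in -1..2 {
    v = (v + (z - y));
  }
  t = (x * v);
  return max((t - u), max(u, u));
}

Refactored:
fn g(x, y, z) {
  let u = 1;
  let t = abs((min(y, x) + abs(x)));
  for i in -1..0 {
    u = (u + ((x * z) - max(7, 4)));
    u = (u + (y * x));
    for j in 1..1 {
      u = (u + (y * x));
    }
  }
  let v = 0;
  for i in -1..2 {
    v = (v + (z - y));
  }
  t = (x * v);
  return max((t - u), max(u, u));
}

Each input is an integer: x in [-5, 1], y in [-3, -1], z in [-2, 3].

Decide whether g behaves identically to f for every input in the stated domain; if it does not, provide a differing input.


Changes here: loop structure differs; also arithmetic usage differs; also statement counts differ; the full 126-point sweep finds no disagreement.
verdict: equivalent


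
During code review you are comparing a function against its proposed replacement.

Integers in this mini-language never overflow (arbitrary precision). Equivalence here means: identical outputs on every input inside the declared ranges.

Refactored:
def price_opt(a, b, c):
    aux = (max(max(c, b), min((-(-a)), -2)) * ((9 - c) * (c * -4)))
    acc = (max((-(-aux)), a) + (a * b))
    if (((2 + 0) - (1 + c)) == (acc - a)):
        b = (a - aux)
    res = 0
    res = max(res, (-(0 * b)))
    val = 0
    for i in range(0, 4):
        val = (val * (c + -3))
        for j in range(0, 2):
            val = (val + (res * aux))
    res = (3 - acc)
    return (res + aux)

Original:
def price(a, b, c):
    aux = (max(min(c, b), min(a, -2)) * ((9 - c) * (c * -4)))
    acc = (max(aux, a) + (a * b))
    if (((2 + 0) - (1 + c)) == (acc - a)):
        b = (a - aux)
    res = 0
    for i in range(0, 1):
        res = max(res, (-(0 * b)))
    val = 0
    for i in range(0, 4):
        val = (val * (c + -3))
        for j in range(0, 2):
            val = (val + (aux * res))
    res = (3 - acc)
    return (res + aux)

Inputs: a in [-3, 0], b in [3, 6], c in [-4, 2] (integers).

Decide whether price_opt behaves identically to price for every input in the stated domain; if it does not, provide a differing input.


Try a=-3, b=3, c=-4.
price: aux := -624 | acc := -12 | (((2 + 0) - (1 + c)) == (acc - a)): false | res := 0 | iter i=0: | res := 0 | val := 0 | iter i=0: | val := 0 | iter j=0: | val := 0 | iter j=1: | val := 0 | iter i=1: | val := 0 | iter j=0: | val := 0 | iter j=1: | val := 0 | iter i=2: | val := 0 | iter j=0: | val := 0 | iter j=1: | val := 0 | iter i=3: | val := 0 | iter j=0: | val := 0 | iter j=1: | val := 0 | res := 15 | result -609
price_opt: aux := 624 | acc := 615 | (((2 + 0) - (1 + c)) == (acc - a)): false | res := 0 | res := 0 | val := 0 | iter i=0: | val := 0 | iter j=0: | val := 0 | iter j=1: | val := 0 | iter i=1: | val := 0 | iter j=0: | val := 0 | iter j=1: | val := 0 | iter i=2: | val := 0 | iter j=0: | val := 0 | iter j=1: | val := 0 | iter i=3: | val := 0 | iter j=0: | val := 0 | iter j=1: | val := 0 | res := -612 | result 12
-609 != 12, so the rewrite changes behavior.
verdict: not equivalent; witness: a=-3, b=3, c=-4


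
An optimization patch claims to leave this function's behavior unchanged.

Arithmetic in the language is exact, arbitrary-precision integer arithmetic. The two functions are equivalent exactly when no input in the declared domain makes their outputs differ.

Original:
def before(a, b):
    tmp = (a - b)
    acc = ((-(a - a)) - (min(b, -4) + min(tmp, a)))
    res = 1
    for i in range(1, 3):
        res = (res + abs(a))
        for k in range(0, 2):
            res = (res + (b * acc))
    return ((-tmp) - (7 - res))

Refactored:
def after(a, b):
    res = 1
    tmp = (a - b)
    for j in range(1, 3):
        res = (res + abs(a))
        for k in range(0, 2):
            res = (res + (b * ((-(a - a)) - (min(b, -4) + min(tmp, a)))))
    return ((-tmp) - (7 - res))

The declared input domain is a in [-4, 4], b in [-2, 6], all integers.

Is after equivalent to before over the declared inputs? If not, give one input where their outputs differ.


Differences: local variable names differ; statement counts differ — yet all 81 inputs agree.
verdict: equivalent


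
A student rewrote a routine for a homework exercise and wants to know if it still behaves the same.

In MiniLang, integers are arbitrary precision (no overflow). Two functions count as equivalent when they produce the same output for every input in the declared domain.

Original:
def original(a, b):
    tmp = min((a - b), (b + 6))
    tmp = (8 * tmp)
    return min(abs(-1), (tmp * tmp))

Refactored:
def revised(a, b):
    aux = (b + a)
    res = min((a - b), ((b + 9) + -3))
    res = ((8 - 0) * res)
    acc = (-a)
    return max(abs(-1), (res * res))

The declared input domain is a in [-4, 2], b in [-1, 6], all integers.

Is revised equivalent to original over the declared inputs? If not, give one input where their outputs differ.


The rewrite breaks on a=-4, b=-1, where the results are 1 and 576.
original: tmp := -3 | tmp := -24 | result 1
revised: aux := -5 | res := -3 | res := -24 | acc := 4 | result 576
verdict: not equivalent; witness: a=-4, b=-1


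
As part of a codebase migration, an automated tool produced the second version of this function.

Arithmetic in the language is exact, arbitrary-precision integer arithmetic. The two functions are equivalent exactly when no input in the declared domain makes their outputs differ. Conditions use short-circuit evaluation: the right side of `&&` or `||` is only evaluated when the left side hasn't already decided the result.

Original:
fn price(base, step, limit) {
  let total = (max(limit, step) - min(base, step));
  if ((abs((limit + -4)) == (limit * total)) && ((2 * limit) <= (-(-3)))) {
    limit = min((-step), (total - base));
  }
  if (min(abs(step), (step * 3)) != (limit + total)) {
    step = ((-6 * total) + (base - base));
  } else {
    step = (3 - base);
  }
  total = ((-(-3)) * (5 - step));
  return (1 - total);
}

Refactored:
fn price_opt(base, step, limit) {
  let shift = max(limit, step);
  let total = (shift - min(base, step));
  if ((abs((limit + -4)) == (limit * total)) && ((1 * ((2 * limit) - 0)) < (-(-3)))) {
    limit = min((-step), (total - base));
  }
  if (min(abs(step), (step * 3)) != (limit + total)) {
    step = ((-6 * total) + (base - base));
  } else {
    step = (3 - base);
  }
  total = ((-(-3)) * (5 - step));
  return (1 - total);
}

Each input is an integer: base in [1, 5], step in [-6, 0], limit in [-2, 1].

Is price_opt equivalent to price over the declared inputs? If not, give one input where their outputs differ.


Equivalent. There is a behavioral-looking edit here, yet the outcome never shifts on this domain.
Sweeping the whole domain (140 inputs) finds no disagreement.
Spot check at base=1, step=-1, limit=-1 — price: total = 0; ((abs((limit + -4)) == (limit * total)) && ((2 * limit) <= (-(-3)))) -> false; (min(abs(step), (step * 3)) != (limit + total)) -> true; step = 0; total = 15; return -14. price_opt: shift = -1; total = 0; ((abs((limit + -4)) == (limit * total)) && ((1 * ((2 * limit) - 0)) < (-(-3)))) -> false; (min(abs(step), (step * 3)) != (limit + total)) -> true; step = 0; total = 15; return -14. Both give -14.
verdict: equivalent


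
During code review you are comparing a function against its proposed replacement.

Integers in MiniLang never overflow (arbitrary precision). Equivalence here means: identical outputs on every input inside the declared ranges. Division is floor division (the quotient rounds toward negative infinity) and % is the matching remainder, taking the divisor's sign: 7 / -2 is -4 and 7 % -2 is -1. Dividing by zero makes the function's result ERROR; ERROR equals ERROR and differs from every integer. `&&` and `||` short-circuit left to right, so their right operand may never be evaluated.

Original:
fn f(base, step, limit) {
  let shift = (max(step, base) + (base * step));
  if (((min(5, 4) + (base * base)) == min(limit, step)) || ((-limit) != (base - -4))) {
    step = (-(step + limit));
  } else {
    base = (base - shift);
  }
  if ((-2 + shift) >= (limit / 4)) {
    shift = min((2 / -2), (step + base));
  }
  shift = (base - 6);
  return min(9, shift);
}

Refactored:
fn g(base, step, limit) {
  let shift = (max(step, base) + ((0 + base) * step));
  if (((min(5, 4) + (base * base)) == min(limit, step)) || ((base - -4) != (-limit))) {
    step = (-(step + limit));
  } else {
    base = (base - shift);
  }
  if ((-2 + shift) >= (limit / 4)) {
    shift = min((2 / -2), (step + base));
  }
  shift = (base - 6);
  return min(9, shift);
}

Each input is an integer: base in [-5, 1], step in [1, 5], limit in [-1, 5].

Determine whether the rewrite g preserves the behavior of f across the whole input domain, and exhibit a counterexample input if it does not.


The two versions differ — the changes include arithmetic usage differs, and constant usage differs.
One worked example (base=-1, step=1, limit=2) — f: shift := 0 | (((min(5, 4) + (base * base)) == min(limit, step)) || ((-limit) != (base - -4))): true | step := -3 | ((-2 + shift) >= (limit / 4)): false | shift := -7 | result -7; g: shift := 0 | (((min(5, 4) + (base * base)) == min(limit, step)) || ((base - -4) != (-limit))): true | step := -3 | ((-2 + shift) >= (limit / 4)): false | shift := -7 | result -7; agreement on -7.
Across all 245 domain points the two functions coincide.
verdict: equivalent


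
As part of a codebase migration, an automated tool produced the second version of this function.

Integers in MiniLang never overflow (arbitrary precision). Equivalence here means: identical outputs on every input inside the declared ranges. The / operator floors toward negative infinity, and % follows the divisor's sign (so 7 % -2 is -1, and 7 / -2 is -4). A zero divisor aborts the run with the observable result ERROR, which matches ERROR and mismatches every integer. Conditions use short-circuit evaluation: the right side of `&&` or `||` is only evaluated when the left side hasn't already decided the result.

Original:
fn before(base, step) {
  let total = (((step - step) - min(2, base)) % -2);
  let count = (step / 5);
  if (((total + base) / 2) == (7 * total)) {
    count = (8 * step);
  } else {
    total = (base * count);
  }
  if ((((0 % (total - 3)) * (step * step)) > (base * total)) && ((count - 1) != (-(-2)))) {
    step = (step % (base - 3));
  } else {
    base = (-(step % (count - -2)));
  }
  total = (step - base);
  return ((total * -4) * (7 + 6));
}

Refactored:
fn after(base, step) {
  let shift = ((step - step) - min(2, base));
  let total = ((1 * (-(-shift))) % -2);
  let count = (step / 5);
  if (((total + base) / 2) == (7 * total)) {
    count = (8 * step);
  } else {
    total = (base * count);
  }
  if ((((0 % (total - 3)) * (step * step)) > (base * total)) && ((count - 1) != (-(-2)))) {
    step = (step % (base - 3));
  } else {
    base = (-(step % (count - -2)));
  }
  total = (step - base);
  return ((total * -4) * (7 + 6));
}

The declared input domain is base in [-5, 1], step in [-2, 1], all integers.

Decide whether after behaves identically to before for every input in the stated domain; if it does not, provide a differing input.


Side by side, the visible changes include: arithmetic usage differs; also constant usage differs; also local variable names differ; also statement counts differ.
Spot check at base=-5, step=-2 — before: total = -1; count = -1; (((total + base) / 2) == (7 * total)) -> false; total = 5; ((((0 % (total - 3)) * (step * step)) > (base * total)) && ((count - 1) != (-(-2)))) -> true; step = -2; total = 3; return -156. after: shift = 5; total = -1; count = -1; (((total + base) / 2) == (7 * total)) -> false; total = 5; ((((0 % (total - 3)) * (step * step)) > (base * total)) && ((count - 1) != (-(-2)))) -> true; step = -2; total = 3; return -156. Both give -156.
Across all 28 domain points the two functions coincide.
verdict: equivalent


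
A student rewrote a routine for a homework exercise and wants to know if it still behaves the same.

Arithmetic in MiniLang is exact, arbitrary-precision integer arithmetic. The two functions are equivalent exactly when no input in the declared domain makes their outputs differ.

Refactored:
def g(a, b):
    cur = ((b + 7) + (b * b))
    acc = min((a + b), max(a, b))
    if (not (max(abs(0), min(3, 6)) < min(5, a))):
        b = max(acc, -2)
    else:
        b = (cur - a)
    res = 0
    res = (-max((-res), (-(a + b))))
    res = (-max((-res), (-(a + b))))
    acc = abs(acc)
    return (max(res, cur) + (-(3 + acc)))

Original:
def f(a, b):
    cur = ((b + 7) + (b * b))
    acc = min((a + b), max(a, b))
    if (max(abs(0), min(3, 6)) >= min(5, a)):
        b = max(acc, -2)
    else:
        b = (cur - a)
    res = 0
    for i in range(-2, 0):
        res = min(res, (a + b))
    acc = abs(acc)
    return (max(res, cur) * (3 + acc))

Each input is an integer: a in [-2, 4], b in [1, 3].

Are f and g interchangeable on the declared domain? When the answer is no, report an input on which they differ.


These are not equivalent — on a=-2, b=1 the outputs split (36 vs 5).
f: cur = 9; acc = -1; (max(abs(0), min(3, 6)) >= min(5, a)) -> true; b = -1; res = 0; [i=-2]; res = -3; [i=-1]; res = -3; acc = 1; return 36
g: cur = 9; acc = -1; (not (max(abs(0), min(3, 6)) < min(5, a))) -> true; b = -1; res = 0; res = -3; res = -3; acc = 1; return 5
verdict: not equivalent; witness: a=-2, b=1


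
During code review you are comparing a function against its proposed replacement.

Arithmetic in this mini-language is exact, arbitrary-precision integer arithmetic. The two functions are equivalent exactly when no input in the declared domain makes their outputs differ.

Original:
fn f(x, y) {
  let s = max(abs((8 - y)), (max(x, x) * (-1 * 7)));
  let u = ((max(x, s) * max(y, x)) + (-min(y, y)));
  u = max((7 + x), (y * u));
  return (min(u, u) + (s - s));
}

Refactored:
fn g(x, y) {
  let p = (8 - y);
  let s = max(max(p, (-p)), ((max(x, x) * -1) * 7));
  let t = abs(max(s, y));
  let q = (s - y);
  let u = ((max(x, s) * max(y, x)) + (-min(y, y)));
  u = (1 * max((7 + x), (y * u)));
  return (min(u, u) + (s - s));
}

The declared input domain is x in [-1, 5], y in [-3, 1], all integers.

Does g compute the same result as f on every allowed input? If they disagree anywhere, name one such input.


Differences: local variable names differ; arithmetic usage differs; min/max/abs usage differs; constant usage differs; statement counts differ — yet all 35 inputs agree.
verdict: equivalent


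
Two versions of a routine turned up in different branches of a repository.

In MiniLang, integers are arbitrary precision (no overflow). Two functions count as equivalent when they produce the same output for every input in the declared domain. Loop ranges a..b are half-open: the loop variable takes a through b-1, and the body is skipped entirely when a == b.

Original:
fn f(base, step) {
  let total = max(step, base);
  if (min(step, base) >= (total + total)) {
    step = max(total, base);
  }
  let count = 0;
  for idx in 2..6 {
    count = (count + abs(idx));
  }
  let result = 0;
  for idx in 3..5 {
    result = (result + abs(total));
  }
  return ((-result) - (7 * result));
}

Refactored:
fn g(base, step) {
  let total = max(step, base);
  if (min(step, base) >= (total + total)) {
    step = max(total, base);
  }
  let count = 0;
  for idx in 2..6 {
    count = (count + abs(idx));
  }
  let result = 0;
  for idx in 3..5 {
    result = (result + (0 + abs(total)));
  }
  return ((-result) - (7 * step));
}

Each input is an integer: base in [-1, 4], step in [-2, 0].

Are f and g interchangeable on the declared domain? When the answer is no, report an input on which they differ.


There is a counterexample at base=-1, step=-2: -16 on one side, 5 on the other.
f: total=-1, then (min(step, base) >= (total + total)) is true, then step=-1, then count=0, then (idx=2), then count=2, then (idx=3), then count=5, then (idx=4), then count=9, then (idx=5), then count=14, then result=0, then (idx=3), then result=1, then (idx=4), then result=2, then returns -16
g: total=-1, then (min(step, base) >= (total + total)) is true, then step=-1, then count=0, then (idx=2), then count=2, then (idx=3), then count=5, then (idx=4), then count=9, then (idx=5), then count=14, then result=0, then (idx=3), then result=1, then (idx=4), then result=2, then returns 5
verdict: not equivalent; witness: base=-1, step=-2


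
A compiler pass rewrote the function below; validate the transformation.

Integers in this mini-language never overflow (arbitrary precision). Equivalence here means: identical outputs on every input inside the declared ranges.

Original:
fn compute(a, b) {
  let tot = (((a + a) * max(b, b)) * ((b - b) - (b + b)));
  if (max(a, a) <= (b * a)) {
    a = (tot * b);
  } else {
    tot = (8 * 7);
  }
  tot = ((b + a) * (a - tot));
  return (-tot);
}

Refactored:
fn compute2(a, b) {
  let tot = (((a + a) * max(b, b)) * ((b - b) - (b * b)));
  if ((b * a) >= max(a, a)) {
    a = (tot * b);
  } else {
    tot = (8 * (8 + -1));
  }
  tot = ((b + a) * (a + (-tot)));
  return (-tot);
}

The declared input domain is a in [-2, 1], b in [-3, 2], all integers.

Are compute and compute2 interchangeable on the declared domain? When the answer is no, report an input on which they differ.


a=-2, b=-3 yields -63072 from compute but -138672 from compute2.
verdict: not equivalent; witness: a=-2, b=-3


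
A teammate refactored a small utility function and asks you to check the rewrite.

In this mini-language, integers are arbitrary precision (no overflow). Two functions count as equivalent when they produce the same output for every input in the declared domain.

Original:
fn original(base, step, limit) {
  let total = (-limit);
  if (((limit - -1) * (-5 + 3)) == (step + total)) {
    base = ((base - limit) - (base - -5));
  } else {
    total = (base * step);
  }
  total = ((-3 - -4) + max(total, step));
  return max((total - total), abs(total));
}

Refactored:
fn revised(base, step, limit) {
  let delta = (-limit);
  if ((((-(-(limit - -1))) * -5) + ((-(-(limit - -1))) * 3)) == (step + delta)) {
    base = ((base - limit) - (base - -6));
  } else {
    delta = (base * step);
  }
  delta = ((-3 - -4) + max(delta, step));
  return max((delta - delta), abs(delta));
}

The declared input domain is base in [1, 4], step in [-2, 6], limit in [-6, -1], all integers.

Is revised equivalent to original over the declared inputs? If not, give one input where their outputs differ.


The suspicious edit (`-5` became `-6`) never changes the result for any input inside the declared domain.
As a probe, take base=2, step=-1, limit=-1: original runs total=1, then (((limit - -1) * (-5 + 3)) == (step + total)) is true, then base=-4, then total=2, then returns 2; revised runs delta=1, then ((((-(-(limit - -1))) * -5) + ((-(-(limit - -1))) * 3)) == (step + delta)) is true, then base=-5, then delta=2, then returns 2; both end at 2.
Across all 216 domain points the two functions coincide.
verdict: equivalent


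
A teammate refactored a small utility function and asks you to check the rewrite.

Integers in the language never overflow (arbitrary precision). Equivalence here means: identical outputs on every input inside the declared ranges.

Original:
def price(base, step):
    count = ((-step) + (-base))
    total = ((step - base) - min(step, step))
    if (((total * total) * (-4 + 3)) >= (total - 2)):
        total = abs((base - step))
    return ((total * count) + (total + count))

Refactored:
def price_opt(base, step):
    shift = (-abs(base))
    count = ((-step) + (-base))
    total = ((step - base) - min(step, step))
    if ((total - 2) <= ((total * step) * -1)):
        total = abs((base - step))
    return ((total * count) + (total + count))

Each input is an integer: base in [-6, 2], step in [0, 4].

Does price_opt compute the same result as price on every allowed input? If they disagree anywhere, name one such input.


There is a counterexample at base=-1, step=3: -6 on one side, -3 on the other.
price: count=-2, then total=1, then (((total * total) * (-4 + 3)) >= (total - 2)) is true, then total=4, then returns -6
price_opt: shift=-1, then count=-2, then total=1, then ((total - 2) <= ((total * step) * -1)) is false, then returns -3
verdict: not equivalent; witness: base=-1, step=3


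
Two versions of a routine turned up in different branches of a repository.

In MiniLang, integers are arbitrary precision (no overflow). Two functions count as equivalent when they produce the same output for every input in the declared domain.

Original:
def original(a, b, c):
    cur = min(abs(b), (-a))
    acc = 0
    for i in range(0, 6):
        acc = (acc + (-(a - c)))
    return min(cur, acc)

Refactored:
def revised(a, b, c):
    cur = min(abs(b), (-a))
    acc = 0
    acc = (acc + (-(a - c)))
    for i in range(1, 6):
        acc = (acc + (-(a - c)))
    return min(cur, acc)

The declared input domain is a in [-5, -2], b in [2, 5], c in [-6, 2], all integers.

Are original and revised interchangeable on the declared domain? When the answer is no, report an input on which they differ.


Changes here: statement counts differ; loop structure differs; arithmetic usage differs; the full 144-point sweep finds no disagreement.
verdict: equivalent


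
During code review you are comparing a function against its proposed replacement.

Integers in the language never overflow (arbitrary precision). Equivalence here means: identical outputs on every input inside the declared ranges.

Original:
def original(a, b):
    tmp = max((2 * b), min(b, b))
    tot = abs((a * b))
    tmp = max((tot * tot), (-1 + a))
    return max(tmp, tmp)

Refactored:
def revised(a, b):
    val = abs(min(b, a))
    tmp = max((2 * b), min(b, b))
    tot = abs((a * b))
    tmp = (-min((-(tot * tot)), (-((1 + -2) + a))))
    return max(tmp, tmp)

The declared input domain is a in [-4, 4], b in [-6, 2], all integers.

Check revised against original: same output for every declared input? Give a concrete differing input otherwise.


Side by side, the visible changes include: local variable names differ, statement counts differ, min/max/abs usage differs, arithmetic usage differs, constant usage differs.
Tracing a=1, b=-3: original: tmp=-3, then tot=3, then tmp=9, then returns 9 | revised: val=3, then tmp=-3, then tot=3, then tmp=9, then returns 9 — matching result 9.
An exhaustive pass over the 81 declared inputs shows identical outputs.
verdict: equivalent


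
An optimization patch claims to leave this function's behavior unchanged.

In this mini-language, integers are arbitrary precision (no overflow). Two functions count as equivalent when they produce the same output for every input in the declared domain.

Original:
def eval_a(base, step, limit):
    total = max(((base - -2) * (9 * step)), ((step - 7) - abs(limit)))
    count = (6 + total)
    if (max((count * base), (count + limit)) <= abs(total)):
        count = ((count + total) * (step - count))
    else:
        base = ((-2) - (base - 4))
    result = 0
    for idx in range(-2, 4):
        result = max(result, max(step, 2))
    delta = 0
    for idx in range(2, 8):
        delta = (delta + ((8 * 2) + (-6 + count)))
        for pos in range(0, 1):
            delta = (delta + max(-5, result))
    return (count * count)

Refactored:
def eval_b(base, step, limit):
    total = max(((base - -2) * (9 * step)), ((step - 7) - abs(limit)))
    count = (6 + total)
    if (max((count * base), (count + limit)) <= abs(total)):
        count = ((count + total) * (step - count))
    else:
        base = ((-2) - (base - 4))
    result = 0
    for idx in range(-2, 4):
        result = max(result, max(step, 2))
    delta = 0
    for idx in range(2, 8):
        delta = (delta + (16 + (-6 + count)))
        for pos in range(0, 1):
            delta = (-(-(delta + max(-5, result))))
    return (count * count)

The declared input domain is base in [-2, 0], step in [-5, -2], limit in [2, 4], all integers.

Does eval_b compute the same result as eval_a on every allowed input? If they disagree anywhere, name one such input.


This is a faithful refactor — arithmetic usage differs, plus constant usage differs, but the computed results match everywhere.
One worked example (base=-1, step=-3, limit=3) — eval_a: total = -13; count = -7; (max((count * base), (count + limit)) <= abs(total)) -> true; count = -80; result = 0; [idx=-2]; result = 2; [idx=-1]; result = 2; [idx=0]; result = 2; [idx=1]; result = 2; [idx=2]; result = 2; [idx=3]; result = 2; delta = 0; [idx=2]; delta = -70; [pos=0]; delta = -68; [idx=3]; delta = -138; [pos=0]; delta = -136; [idx=4]; delta = -206; [pos=0]; delta = -204; [idx=5]; delta = -274; [pos=0]; delta = -272; [idx=6]; delta = -342; [pos=0]; delta = -340; [idx=7]; delta = -410; [pos=0]; delta = -408; return 6400; eval_b: total = -13; count = -7; (max((count * base), (count + limit)) <= abs(total)) -> true; count = -80; result = 0; [idx=-2]; result = 2; [idx=-1]; result = 2; [idx=0]; result = 2; [idx=1]; result = 2; [idx=2]; result = 2; [idx=3]; result = 2; delta = 0; [idx=2]; delta = -70; [pos=0]; delta = -68; [idx=3]; delta = -138; [pos=0]; delta = -136; [idx=4]; delta = -206; [pos=0]; delta = -204; [idx=5]; delta = -274; [pos=0]; delta = -272; [idx=6]; delta = -342; [pos=0]; delta = -340; [idx=7]; delta = -410; [pos=0]; delta = -408; return 6400; agreement on 6400.
Every one of the 36 inputs gives matching results.
verdict: equivalent


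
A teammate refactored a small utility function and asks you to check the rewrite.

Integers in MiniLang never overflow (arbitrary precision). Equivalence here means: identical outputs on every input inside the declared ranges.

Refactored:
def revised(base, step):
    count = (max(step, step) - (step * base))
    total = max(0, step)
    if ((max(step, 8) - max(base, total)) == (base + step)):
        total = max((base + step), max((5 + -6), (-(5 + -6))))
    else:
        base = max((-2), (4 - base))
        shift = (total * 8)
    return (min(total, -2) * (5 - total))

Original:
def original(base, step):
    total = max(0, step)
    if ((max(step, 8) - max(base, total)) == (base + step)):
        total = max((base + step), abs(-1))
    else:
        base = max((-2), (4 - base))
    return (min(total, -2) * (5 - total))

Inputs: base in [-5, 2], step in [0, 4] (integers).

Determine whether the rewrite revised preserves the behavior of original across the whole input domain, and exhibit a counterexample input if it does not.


Changes here: constant usage differs, plus min/max/abs usage differs, plus local variable names differ, plus arithmetic usage differs, plus statement counts differ; the full 40-point sweep finds no disagreement.
verdict: equivalent


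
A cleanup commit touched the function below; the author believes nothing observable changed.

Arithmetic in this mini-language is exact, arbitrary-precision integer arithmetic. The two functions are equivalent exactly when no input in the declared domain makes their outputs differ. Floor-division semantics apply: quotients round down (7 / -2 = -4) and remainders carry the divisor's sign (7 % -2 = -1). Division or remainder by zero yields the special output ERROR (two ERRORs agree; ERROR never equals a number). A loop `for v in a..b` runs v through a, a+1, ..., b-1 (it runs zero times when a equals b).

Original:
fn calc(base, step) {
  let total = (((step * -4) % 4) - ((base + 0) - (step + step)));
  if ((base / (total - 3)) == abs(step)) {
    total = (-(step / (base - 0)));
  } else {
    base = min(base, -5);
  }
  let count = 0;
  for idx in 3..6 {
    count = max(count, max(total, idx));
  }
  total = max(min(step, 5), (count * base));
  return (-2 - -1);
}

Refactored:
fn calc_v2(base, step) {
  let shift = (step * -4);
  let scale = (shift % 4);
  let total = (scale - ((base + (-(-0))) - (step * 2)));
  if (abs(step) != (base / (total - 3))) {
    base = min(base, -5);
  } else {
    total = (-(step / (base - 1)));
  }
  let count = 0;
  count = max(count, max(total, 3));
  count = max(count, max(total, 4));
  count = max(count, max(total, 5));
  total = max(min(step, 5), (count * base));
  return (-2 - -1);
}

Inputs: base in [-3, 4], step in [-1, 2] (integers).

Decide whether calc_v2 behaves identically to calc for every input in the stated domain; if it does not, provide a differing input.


Take base=0, step=0.
calc: total=0, then ((base / (total - 3)) == abs(step)) is true, then a zero divisor aborts: ERROR
calc_v2: shift=0, then scale=0, then total=0, then (abs(step) != (base / (total - 3))) is false, then total=0, then count=0, then count=3, then count=4, then count=5, then total=0, then returns -1
ERROR vs -1 — the two versions disagree here.
verdict: not equivalent; witness: base=0, step=0


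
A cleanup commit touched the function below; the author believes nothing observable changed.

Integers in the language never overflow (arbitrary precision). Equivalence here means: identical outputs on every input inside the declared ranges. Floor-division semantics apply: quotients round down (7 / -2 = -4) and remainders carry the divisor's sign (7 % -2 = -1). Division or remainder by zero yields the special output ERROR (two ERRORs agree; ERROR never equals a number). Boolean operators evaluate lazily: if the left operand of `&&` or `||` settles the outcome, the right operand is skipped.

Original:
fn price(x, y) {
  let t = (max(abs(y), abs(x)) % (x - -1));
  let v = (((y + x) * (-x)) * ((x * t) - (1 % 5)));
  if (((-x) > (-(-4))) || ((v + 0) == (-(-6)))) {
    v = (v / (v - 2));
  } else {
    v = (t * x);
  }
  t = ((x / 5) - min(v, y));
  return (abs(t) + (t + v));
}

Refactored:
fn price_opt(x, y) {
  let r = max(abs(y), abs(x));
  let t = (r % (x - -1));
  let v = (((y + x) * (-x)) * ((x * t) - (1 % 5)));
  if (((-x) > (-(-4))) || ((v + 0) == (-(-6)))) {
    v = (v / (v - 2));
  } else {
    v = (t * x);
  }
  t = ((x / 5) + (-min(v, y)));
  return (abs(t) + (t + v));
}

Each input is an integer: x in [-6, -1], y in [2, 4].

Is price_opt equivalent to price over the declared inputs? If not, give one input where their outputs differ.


Although arithmetic usage differs; also local variable names differ; also statement counts differ, 18/18 inputs agree.
verdict: equivalent


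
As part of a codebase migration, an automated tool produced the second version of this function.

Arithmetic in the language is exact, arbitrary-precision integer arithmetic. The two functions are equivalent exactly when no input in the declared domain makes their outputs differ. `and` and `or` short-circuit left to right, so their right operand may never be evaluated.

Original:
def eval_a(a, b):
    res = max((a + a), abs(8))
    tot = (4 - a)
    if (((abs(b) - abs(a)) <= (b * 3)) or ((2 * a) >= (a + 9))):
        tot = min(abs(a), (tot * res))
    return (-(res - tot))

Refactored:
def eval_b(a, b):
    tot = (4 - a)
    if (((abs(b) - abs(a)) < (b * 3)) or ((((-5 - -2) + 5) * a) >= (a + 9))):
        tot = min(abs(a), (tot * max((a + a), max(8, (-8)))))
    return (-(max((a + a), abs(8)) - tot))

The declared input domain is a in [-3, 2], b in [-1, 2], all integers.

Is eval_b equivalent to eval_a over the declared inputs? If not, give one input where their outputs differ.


These are not equivalent — on a=0, b=0 the outputs split (-8 vs -4).
eval_a: res := 8 | tot := 4 | (((abs(b) - abs(a)) <= (b * 3)) or ((2 * a) >= (a + 9))): true | tot := 0 | result -8
eval_b: tot := 4 | (((abs(b) - abs(a)) < (b * 3)) or ((((-5 - -2) + 5) * a) >= (a + 9))): false | result -4
verdict: not equivalent; witness: a=0, b=0


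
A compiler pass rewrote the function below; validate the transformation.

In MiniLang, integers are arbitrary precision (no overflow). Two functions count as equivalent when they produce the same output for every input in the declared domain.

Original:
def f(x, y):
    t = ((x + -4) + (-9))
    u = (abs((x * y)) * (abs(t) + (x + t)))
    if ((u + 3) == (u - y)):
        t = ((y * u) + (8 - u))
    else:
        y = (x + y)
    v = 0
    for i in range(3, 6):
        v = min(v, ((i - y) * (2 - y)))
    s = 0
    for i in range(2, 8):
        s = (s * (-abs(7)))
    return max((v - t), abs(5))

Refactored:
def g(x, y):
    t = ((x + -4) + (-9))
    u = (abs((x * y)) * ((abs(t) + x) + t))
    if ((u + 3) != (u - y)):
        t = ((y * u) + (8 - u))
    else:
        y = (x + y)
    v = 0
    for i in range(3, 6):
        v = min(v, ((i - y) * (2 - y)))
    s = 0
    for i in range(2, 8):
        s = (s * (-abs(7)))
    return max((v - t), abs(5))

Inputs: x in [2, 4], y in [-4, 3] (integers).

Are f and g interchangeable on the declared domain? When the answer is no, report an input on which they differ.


There is a counterexample at x=2, y=-4: 11 on one side, 72 on the other.
f: t = -11; u = 16; ((u + 3) == (u - y)) -> false; y = -2; v = 0; [i=3]; v = 0; [i=4]; v = 0; [i=5]; v = 0; s = 0; [i=2]; s = 0; [i=3]; s = 0; [i=4]; s = 0; [i=5]; s = 0; [i=6]; s = 0; [i=7]; s = 0; return 11
g: t = -11; u = 16; ((u + 3) != (u - y)) -> true; t = -72; v = 0; [i=3]; v = 0; [i=4]; v = 0; [i=5]; v = 0; s = 0; [i=2]; s = 0; [i=3]; s = 0; [i=4]; s = 0; [i=5]; s = 0; [i=6]; s = 0; [i=7]; s = 0; return 72
verdict: not equivalent; witness: x=2, y=-4


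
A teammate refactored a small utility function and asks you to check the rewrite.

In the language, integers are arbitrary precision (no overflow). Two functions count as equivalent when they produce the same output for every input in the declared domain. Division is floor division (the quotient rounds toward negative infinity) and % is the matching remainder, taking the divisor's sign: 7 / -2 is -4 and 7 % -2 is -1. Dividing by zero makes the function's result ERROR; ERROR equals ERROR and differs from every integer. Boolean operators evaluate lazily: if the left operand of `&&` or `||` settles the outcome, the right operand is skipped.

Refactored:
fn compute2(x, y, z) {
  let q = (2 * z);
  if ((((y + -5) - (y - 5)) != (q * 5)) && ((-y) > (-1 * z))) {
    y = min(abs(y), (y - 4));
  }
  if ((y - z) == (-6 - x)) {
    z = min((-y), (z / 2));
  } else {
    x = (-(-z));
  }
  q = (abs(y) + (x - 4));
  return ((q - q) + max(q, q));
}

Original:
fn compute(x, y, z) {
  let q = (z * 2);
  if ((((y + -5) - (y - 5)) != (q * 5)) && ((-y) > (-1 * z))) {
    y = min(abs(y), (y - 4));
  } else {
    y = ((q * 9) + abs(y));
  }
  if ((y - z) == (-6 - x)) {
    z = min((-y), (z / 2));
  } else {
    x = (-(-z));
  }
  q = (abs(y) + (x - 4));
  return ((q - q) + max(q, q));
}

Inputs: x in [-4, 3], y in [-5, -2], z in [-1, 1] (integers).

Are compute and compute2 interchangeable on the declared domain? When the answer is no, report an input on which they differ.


Not equivalent: x=-4, y=-2, z=0 separates them (-2 vs -6).
compute: q := 0 | ((((y + -5) - (y - 5)) != (q * 5)) && ((-y) > (-1 * z))): false | y := 2 | ((y - z) == (-6 - x)): false | x := 0 | q := -2 | result -2
compute2: q := 0 | ((((y + -5) - (y - 5)) != (q * 5)) && ((-y) > (-1 * z))): false | ((y - z) == (-6 - x)): true | z := 0 | q := -6 | result -6
verdict: not equivalent; witness: x=-4, y=-2, z=0


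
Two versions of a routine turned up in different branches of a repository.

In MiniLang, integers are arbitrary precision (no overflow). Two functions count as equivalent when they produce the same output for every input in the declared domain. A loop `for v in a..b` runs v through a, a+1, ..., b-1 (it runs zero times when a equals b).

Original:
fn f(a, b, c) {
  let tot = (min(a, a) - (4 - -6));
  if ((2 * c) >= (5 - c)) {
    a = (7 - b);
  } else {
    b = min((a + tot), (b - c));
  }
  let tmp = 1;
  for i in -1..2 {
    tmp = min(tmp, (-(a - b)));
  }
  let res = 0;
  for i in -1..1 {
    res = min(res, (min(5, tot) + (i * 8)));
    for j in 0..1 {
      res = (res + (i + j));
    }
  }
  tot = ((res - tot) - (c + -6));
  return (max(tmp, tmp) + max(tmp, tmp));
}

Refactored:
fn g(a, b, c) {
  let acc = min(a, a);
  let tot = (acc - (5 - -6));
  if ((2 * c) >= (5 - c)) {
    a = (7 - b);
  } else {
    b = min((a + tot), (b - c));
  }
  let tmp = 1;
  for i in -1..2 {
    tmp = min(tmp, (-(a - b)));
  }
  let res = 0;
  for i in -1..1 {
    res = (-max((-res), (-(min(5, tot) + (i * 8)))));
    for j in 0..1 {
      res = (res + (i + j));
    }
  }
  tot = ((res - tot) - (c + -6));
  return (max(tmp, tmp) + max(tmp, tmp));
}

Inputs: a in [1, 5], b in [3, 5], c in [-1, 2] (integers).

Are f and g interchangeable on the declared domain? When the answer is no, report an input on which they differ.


Not equivalent: a=1, b=3, c=-1 separates them (-18 vs -20).
f: tot=-9, then ((2 * c) >= (5 - c)) is false, then b=-8, then tmp=1, then (i=-1), then tmp=-9, then (i=0), then tmp=-9, then (i=1), then tmp=-9, then res=0, then (i=-1), then res=-17, then (j=0), then res=-18, then (i=0), then res=-18, then (j=0), then res=-18, then tot=-2, then returns -18
g: acc=1, then tot=-10, then ((2 * c) >= (5 - c)) is false, then b=-9, then tmp=1, then (i=-1), then tmp=-10, then (i=0), then tmp=-10, then (i=1), then tmp=-10, then res=0, then (i=-1), then res=-18, then (j=0), then res=-19, then (i=0), then res=-19, then (j=0), then res=-19, then tot=-2, then returns -20
verdict: not equivalent; witness: a=1, b=3, c=-1


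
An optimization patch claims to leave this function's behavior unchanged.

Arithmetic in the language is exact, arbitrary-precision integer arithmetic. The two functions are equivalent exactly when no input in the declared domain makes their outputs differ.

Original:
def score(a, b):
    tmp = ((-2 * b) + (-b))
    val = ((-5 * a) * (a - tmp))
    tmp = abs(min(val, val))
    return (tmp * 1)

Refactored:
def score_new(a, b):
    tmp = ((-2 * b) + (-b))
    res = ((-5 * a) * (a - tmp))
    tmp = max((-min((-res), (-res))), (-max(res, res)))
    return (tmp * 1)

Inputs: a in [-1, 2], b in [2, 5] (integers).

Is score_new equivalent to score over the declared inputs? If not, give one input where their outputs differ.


Equivalent. There is a behavioral-looking edit here, yet the outcome never shifts on this domain.
Sweeping the whole domain (16 inputs) finds no disagreement.
Spot check at a=0, b=2 — score: tmp becomes -6; next val becomes 0; next tmp becomes 0; next final value 0. score_new: tmp becomes -6; next res becomes 0; next tmp becomes 0; next final value 0. Both give 0.
verdict: equivalent


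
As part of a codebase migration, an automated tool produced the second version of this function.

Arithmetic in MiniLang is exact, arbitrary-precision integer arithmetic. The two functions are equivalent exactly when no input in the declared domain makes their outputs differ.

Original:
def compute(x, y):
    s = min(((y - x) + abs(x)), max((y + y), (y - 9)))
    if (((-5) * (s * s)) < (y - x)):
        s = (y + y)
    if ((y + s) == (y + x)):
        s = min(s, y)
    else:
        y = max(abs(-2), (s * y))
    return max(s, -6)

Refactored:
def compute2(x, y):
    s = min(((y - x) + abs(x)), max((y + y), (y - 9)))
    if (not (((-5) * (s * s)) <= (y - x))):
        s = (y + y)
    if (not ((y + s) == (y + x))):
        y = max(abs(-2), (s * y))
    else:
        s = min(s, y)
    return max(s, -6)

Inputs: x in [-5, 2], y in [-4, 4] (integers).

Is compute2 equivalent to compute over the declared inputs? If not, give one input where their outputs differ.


Run the pair on x=-1, y=3.
compute: s becomes 5; next (((-5) * (s * s)) < (y - x)) evaluates to true; next s becomes 6; next ((y + s) == (y + x)) evaluates to false; next y becomes 18; next final value 6
compute2: s becomes 5; next (not (((-5) * (s * s)) <= (y - x))) evaluates to false; next (not ((y + s) == (y + x))) evaluates to true; next y becomes 15; next final value 5
6 != 5, so the rewrite changes behavior.
verdict: not equivalent; witness: x=-1, y=3
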